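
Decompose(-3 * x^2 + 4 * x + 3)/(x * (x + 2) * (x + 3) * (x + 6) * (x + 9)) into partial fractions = -46/(189*(x + 9)) + 43/(72*(x + 6)) - 2/(3*(x + 3)) + 17/(56*(x + 2)) + 1/(108*x)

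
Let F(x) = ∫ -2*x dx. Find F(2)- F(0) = -4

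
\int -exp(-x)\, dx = exp(-x) + C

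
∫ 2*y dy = y^2 + C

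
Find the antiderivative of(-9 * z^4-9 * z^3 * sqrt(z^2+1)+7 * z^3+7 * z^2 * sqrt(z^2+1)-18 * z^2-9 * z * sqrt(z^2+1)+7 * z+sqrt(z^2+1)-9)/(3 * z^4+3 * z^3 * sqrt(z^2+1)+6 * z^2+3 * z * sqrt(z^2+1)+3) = -3*z + log(z + sqrt(z^2 + 1))/3 + log(z^2 + 1) + C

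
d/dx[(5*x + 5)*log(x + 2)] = (5*x*log(x + 2) + 5*x + 10*log(x + 2) + 5)/(x + 2)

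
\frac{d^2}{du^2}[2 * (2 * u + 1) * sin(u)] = -4*u*sin(u) - 2*sin(u) + 8*cos(u)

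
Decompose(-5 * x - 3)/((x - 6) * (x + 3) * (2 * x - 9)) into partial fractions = 34/(15*(2*x - 9)) + 4/(45*(x + 3)) - 11/(9*(x - 6))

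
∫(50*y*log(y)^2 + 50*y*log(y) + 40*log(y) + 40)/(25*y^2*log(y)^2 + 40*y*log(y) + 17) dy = log((5*y*log(y) + 4)^2 + 1) + C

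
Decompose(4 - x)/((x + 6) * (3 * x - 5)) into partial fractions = 7/(23*(3*x - 5)) - 10/(23*(x + 6))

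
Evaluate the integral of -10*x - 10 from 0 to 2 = -40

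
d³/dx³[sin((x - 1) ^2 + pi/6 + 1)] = -8*x^3*cos(x^2 - 2*x + pi/6 + 2) + 24*x^2*cos(x^2 - 2*x + pi/6 + 2) - 12*x*sin(x^2 - 2*x + pi/6 + 2) - 24*x*cos(x^2 - 2*x + pi/6 + 2) + 12*sin(x^2 - 2*x + pi/6 + 2) + 8*cos(x^2 - 2*x + pi/6 + 2)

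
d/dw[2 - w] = -1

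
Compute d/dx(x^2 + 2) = 2*x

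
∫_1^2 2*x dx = 3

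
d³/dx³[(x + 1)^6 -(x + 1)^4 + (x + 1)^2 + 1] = 120*x^3 + 360*x^2 + 336*x + 96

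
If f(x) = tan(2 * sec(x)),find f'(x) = 2*sin(x)/(cos(x)^2*cos(2/cos(x))^2)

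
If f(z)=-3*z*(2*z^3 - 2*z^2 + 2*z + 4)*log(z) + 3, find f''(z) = (-72*z^3*log(z) - 42*z^3 + 36*z^2*log(z) + 30*z^2 - 12*z*log(z) - 18*z - 12)/z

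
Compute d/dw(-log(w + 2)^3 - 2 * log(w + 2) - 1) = (-3*log(w + 2)^2 - 2)/(w + 2)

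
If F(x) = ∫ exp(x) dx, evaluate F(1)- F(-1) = E - exp(-1)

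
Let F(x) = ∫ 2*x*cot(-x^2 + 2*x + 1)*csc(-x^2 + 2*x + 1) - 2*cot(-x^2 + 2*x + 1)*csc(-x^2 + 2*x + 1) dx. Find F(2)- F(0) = 0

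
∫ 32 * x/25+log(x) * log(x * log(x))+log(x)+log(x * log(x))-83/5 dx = x*(16*x + 25*log(x)*log(x*log(x)) - 440)/25 + C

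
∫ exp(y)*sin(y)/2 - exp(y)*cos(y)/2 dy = -exp(y)*cos(y)/2 + C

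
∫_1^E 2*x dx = -1 + exp(2)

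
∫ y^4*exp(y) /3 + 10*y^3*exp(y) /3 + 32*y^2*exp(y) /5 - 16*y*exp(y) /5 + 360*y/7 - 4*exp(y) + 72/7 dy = y*(5*y^3 + 30*y^2 + 6*y - 60)*exp(y)/15 + 36*y + 45*(2*y - 1)^2/7 + C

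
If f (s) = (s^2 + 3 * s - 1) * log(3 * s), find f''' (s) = (2*s^2 - 3*s - 2)/s^3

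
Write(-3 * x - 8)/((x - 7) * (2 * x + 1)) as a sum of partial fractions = 13/(15*(2*x + 1)) - 29/(15*(x - 7))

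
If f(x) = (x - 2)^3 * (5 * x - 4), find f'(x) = 20*x^3 - 102*x^2 + 168*x - 88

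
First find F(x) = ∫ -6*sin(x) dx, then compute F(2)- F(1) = -6*cos(1) + 6*cos(2)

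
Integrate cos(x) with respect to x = sin(x) + C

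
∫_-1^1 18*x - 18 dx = -36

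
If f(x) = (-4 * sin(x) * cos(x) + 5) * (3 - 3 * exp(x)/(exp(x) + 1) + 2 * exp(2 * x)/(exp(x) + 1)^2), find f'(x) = (-8*exp(3*x)*cos(2*x) - 2*exp(2*x)*sin(2*x) - 20*exp(2*x)*cos(2*x) + 5*exp(2*x) + 6*exp(x)*sin(2*x) - 24*exp(x)*cos(2*x) - 15*exp(x) - 12*cos(2*x))/(exp(3*x) + 3*exp(2*x) + 3*exp(x) + 1)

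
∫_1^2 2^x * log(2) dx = 2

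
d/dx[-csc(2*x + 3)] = 2*cot(2*x + 3)*csc(2*x + 3)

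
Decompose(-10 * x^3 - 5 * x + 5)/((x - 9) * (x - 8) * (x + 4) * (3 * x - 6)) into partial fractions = -665/(2808*(x + 4)) - 85/(756*(x - 2)) + 5155/(216*(x - 8)) - 7330/(273*(x - 9))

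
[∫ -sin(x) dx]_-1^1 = 0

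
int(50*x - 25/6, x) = 25*x^2 - 25*x/6 + C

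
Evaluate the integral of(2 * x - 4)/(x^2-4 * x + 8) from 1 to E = -log(5) + log((-2 + E)^2 + 4)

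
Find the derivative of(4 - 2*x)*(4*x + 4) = 8 - 16*x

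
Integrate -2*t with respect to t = -t^2 + C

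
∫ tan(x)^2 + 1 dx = tan(x) + C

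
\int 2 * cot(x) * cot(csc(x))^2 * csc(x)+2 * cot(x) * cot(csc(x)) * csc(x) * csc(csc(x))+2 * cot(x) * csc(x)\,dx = 2*cot(csc(x)) + 2*csc(csc(x)) + C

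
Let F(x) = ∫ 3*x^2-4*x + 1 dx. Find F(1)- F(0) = 0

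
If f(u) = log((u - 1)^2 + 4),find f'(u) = (2*u - 2)/(u^2 - 2*u + 5)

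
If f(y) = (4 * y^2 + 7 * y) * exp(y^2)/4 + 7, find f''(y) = 4*y^4*exp(y^2) + 7*y^3*exp(y^2) + 10*y^2*exp(y^2) + 21*y*exp(y^2)/2 + 2*exp(y^2)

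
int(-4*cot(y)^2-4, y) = 4*cot(y) + C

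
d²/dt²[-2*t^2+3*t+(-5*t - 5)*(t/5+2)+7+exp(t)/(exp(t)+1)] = (-6*exp(3*t) - 19*exp(2*t) - 17*exp(t) - 6)/(exp(3*t) + 3*exp(2*t) + 3*exp(t) + 1)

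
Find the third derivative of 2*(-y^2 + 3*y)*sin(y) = 2*y^2*cos(y) + 12*y*sin(y) - 6*y*cos(y) - 18*sin(y) - 12*cos(y)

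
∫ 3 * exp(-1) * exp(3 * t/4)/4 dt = exp(3*t/4 - 1) + C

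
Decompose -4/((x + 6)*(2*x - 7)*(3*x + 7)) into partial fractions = 36/(385*(3*x + 7)) - 16/(665*(2*x - 7)) - 4/(209*(x + 6))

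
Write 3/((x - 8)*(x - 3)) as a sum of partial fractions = -3/(5*(x - 3)) + 3/(5*(x - 8))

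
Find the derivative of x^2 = 2*x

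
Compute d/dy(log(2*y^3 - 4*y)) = (3*y^2 - 2)/(y^3 - 2*y)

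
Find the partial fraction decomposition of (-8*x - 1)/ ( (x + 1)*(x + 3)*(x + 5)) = 39/(8*(x + 5)) - 23/(4*(x + 3)) + 7/(8*(x + 1))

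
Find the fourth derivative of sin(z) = sin(z)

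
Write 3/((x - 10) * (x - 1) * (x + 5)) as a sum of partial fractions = 1/(30*(x + 5)) - 1/(18*(x - 1)) + 1/(45*(x - 10))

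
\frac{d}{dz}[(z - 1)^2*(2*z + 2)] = 6*z^2 - 4*z - 2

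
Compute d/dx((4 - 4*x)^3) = -192*x^2 + 384*x - 192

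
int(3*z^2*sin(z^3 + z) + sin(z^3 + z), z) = -cos(z^3 + z) + C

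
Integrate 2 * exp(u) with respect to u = 2*exp(u) + C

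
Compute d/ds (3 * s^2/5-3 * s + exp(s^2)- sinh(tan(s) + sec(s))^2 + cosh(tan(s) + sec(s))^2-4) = 2*s*exp(s^2) + 6*s/5 - 3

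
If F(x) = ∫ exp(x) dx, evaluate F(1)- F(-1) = E - exp(-1)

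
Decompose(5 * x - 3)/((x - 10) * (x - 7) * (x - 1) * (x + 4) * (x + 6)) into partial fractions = -33/(2912*(x + 6)) + 23/(1540*(x + 4)) + 1/(945*(x - 1)) - 16/(1287*(x - 7)) + 47/(6048*(x - 10))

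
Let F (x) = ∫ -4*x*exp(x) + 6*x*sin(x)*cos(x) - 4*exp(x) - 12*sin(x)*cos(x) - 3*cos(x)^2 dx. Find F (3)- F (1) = -12*exp(3) - 3*cos(3)^2 - 3*cos(1)^2 + 4*E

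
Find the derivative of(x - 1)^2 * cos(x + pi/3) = -x^2*sin(x + pi/3) + 2*x*sin(x + pi/3) + 2*x*cos(x + pi/3) - sin(x + pi/3) - 2*cos(x + pi/3)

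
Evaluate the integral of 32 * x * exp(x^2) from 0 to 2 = -16 + 16*exp(4)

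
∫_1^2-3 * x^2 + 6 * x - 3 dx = -1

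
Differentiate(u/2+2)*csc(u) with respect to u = -u*cot(u)*csc(u)/2 - 2*cot(u)*csc(u) + csc(u)/2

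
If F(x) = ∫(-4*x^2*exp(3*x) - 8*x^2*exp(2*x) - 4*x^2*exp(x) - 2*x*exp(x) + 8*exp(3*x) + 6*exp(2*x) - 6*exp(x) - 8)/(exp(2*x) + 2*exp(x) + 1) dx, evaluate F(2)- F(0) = -14 + (-1 + exp(2)/(1 + exp(2)))*(4 + 4*exp(2))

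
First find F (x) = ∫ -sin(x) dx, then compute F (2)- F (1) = -cos(1) + cos(2)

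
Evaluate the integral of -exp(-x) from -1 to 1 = -E + exp(-1)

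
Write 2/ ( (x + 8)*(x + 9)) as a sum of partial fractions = -2/(x + 9) + 2/(x + 8)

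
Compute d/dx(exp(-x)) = -exp(-x)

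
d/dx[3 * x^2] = 6*x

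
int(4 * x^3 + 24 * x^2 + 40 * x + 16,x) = x^4 + 8*x^3 + 20*x^2 + 16*x + C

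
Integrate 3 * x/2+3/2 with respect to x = 3*x^2/4 + 3*x/2 + C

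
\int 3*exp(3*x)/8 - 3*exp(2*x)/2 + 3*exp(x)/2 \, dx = (exp(x) - 2)^3/8 + C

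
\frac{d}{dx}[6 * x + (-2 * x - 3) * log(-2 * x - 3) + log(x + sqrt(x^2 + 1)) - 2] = (-2*x^2*log(-2*x - 3) + 4*x^2 - 2*x*sqrt(x^2 + 1)*log(-2*x - 3) + 4*x*sqrt(x^2 + 1) + x + sqrt(x^2 + 1) - 2*log(-2*x - 3) + 4)/(x^2 + x*sqrt(x^2 + 1) + 1)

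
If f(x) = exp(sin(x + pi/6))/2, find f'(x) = exp(sin(x + pi/6))*cos(x + pi/6)/2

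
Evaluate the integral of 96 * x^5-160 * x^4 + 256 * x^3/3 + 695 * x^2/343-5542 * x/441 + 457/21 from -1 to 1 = -6560/343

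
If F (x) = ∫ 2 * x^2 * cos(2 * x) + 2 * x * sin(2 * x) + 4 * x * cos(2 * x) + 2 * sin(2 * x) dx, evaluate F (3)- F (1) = 15*sin(6) - 3*sin(2)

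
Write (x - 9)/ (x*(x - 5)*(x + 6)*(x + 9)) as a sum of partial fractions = 1/(21*(x + 9)) - 5/(66*(x + 6)) - 2/(385*(x - 5)) + 1/(30*x)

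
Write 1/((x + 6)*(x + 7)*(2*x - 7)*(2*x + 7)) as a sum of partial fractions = -2/(245*(2*x + 7)) + 2/(2793*(2*x - 7)) - 1/(147*(x + 7)) + 1/(95*(x + 6))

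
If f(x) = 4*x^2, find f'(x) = 8*x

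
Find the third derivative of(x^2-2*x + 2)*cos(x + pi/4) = x^2*sin(x + pi/4) - 2*x*sin(x + pi/4) - 6*x*cos(x + pi/4) - 4*sin(x + pi/4) + 6*cos(x + pi/4)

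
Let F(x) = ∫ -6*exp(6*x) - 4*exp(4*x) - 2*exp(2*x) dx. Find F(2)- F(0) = -exp(12) - exp(8) - exp(4) + 3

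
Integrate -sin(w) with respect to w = cos(w) + C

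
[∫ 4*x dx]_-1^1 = 0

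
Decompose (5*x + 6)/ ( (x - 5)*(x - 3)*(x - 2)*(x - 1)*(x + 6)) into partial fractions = -1/(231*(x + 6)) - 11/(56*(x - 1)) + 2/(3*(x - 2)) - 7/(12*(x - 3)) + 31/(264*(x - 5))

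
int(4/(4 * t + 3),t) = log(4*t + 3) + C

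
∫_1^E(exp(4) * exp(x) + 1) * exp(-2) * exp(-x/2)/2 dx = -exp(5/2) - exp(-2 - E/2) + exp(-5/2) + exp(E/2 + 2)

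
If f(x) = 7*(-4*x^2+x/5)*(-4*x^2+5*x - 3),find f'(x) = 448*x^3 - 2184*x^2/5 + 182*x - 21/5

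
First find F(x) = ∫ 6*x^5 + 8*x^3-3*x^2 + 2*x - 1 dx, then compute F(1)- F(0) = 2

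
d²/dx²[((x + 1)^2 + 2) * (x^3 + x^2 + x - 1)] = 20*x^3 + 36*x^2 + 36*x + 8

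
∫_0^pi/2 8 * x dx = 4 + (-4 + 2*pi)*(1 + pi/2)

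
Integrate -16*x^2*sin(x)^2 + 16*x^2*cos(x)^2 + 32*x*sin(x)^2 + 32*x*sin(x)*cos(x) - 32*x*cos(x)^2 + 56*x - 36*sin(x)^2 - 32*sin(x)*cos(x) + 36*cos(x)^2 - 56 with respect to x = (2*sin(2*x) + 7)*(4*x^2 - 8*x + 9) + C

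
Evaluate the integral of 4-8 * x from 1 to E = -(2 - 2*E)^2 - 4*E + 4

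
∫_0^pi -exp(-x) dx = -1 + exp(-pi)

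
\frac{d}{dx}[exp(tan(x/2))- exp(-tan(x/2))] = (exp(tan(x/2)) + exp(-tan(x/2)))/(2*cos(x/2)^2)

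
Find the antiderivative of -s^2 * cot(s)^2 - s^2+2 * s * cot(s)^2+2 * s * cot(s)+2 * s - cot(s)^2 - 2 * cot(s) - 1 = (s - 1)^2*cot(s) + C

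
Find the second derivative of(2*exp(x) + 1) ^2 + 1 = 16*exp(2*x) + 4*exp(x)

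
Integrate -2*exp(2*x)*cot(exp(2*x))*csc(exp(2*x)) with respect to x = csc(exp(2*x)) + C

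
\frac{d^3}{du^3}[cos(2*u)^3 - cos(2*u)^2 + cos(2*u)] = 32*(54*sin(u)^4 - 46*sin(u)^2 + 7)*sin(u)*cos(u)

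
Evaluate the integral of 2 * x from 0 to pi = pi^2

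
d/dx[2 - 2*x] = -2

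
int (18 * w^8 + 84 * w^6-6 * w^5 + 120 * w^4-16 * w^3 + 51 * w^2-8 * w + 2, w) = 2*w^9 + 12*w^7 - w^6 + 24*w^5 - 4*w^4 + 17*w^3 - 4*w^2 + 2*w + C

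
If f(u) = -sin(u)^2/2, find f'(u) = -sin(2*u)/2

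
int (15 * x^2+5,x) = 5*x^3 + 5*x + C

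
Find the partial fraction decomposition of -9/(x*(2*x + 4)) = 9/(4*(x + 2)) - 9/(4*x)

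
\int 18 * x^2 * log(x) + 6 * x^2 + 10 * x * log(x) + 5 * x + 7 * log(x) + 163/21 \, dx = x*(21*(6*x^2 + 5*x + 7)*log(x) + 16)/21 + C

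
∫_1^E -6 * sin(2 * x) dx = -3*cos(2) + 3*cos(2*E)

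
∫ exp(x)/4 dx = exp(x)/4 + C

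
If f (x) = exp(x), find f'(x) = exp(x)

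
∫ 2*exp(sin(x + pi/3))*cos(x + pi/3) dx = 2*exp(sin(x + pi/3)) + C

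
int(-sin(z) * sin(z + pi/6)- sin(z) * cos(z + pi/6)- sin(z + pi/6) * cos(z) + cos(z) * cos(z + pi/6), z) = (sin(z) + cos(z))*cos(z + pi/6) + C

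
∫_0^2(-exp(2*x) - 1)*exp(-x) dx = -exp(2) + exp(-2)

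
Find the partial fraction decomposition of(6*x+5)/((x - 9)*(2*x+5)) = 20/(23*(2*x + 5)) + 59/(23*(x - 9))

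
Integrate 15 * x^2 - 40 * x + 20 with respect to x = 5*x^3 - 20*x^2 + 20*x + C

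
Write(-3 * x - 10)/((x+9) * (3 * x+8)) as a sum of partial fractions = -6/(19*(3*x + 8)) - 17/(19*(x + 9))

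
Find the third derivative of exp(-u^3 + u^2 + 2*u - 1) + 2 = (-27*u^6 + 54*u^5 + 18*u^4 - 10*u^3 - 66*u^2 + 14)*exp(-u^3 + u^2 + 2*u - 1)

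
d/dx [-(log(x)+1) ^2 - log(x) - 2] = (-2*log(x) - 3)/x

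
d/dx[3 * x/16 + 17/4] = 3/16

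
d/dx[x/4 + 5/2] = 1/4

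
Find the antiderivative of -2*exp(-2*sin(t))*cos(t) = exp(-2*sin(t)) + C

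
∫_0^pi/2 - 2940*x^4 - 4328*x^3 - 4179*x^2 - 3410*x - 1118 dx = (2 + 3*pi/2)*(33 + 49*pi/2)*(-pi^3/2 - 5*pi/2 - pi^2/2 - 4) + 264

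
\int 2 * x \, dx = x^2 + C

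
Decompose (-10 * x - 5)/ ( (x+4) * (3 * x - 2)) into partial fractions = -5/(2*(3*x - 2)) - 5/(2*(x + 4))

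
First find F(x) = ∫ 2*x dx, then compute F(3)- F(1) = 8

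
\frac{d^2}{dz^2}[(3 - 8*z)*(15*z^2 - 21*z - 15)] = 426 - 720*z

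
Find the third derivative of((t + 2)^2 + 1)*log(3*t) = (2*t^2 - 4*t + 10)/t^3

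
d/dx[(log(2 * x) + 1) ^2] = (2*log(x) + 2*log(2) + 2)/x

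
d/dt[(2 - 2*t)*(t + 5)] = -4*t - 8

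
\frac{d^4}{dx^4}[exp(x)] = exp(x)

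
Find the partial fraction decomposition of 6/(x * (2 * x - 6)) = 1/(x - 3) - 1/x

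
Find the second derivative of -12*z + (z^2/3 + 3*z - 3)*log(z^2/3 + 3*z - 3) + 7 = (2*z^2*log(z^2/3 + 3*z - 3) + 6*z^2 + 18*z*log(z^2/3 + 3*z - 3) + 54*z - 18*log(z^2/3 + 3*z - 3) + 63)/(3*z^2 + 27*z - 27)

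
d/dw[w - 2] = 1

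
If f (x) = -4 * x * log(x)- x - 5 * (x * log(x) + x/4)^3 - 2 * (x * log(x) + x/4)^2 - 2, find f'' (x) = (-960*x^2*log(x)^3 - 3120*x^2*log(x)^2 - 2340*x^2*log(x) - 405*x^2 - 128*x*log(x)^2 - 448*x*log(x) - 232*x - 128)/(32*x)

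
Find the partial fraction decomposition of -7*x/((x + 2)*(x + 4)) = -14/(x + 4) + 7/(x + 2)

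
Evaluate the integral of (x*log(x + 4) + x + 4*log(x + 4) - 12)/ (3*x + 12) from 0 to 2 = -10*log(6)/3 + 8*log(2)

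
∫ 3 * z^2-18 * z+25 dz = z^3 - 9*z^2 + 25*z + C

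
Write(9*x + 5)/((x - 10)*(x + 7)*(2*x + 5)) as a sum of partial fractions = 14/(45*(2*x + 5)) - 58/(153*(x + 7)) + 19/(85*(x - 10))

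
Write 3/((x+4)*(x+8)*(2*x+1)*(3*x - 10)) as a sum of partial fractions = 81/(17204*(3*x - 10)) - 8/(805*(2*x + 1)) - 1/(680*(x + 8)) + 3/(616*(x + 4))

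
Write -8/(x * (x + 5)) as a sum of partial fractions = 8/(5*(x + 5)) - 8/(5*x)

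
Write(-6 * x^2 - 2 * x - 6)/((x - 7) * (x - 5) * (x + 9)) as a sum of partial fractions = -237/(112*(x + 9)) + 83/(14*(x - 5)) - 157/(16*(x - 7))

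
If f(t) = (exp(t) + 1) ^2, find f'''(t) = 8*exp(2*t) + 2*exp(t)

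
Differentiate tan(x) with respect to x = cos(x)^(-2)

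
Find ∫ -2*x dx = -x^2 + C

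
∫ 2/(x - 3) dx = log(3*(x - 3)^2) + C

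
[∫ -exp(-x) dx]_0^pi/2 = -1 + exp(-pi/2)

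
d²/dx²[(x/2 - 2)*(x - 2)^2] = 3*x - 8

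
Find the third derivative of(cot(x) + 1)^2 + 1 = -24*cot(x)^5 - 12*cot(x)^4 - 40*cot(x)^3 - 16*cot(x)^2 - 16*cot(x) - 4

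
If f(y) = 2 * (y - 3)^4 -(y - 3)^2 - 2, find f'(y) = 8*y^3 - 72*y^2 + 214*y - 210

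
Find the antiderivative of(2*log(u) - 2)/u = (log(u) - 1)^2 + C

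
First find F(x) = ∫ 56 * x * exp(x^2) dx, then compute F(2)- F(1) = -28*E + 28*exp(4)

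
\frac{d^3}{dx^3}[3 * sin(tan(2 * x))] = -144*sin(tan(2*x))*tan(2*x)^5 - 288*sin(tan(2*x))*tan(2*x)^3 - 144*sin(tan(2*x))*tan(2*x) - 24*cos(tan(2*x))*tan(2*x)^6 + 72*cos(tan(2*x))*tan(2*x)^4 + 120*cos(tan(2*x))*tan(2*x)^2 + 24*cos(tan(2*x))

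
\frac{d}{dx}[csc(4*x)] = -4*cot(4*x)*csc(4*x)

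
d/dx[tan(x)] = cos(x)^(-2)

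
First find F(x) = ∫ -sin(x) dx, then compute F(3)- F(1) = cos(3) - cos(1)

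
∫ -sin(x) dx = cos(x) + C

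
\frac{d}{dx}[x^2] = 2*x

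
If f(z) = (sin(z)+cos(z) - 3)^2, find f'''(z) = -8*cos(2*z) + 6*sqrt(2)*cos(z + pi/4)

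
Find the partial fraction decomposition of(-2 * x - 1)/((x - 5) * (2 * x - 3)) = 8/(7*(2*x - 3)) - 11/(7*(x - 5))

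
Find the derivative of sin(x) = cos(x)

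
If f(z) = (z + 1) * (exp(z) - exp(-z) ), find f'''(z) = (z*exp(2*z) + z + 4*exp(2*z) - 2)*exp(-z)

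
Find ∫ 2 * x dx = x^2 + C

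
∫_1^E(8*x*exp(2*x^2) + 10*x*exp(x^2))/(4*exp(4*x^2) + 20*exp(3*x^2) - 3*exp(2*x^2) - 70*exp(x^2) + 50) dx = -acot(-7 + 5*exp(exp(2)) + 2*exp(2*exp(2))) + acot(-7 + 5*E + 2*exp(2))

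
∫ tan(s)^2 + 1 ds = tan(s) + C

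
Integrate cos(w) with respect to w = sin(w) + C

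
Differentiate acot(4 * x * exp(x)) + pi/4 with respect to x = (-4*x*exp(x) - 4*exp(x))/(16*x^2*exp(2*x) + 1)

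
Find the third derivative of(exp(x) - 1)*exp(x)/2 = 4*exp(2*x) - exp(x)/2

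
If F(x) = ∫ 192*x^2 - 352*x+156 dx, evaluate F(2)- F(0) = 120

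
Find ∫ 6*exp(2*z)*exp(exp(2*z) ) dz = 3*exp(exp(2*z)) + C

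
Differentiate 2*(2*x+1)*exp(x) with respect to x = 4*x*exp(x) + 6*exp(x)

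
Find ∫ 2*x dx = x^2 + C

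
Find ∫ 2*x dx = x^2 + C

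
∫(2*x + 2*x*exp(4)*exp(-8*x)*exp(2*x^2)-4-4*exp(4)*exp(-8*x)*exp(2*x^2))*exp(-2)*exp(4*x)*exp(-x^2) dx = 2*sinh(x^2 - 4*x + 2) + C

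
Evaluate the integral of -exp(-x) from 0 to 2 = -1 + exp(-2)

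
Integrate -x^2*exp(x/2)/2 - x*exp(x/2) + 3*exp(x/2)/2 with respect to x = (-x^2 + 2*x - 1)*exp(x/2) + C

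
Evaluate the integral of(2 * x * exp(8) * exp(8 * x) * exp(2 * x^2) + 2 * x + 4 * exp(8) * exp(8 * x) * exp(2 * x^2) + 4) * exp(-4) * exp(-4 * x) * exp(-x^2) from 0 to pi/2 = -exp(4) - exp(-(pi/2 + 2)^2) + exp(-4) + exp((pi/2 + 2)^2)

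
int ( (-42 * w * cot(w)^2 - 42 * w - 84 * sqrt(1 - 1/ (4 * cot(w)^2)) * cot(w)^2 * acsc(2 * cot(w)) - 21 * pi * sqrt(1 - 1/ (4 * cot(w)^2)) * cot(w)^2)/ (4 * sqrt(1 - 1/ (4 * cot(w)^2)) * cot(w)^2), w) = -21*w*(4*acsc(2*cot(w)) + pi)/4 + C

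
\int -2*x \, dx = -x^2 + C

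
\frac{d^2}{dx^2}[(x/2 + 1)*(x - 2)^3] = 6*x^2 - 12*x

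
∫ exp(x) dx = exp(x) + C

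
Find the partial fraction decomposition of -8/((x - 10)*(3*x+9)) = 8/(39*(x + 3)) - 8/(39*(x - 10))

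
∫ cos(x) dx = sin(x) + C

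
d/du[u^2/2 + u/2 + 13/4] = u + 1/2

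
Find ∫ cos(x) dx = sin(x) + C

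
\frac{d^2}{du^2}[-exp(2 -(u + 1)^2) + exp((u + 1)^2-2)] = (4*u^2*exp(2*u^2 + 4*u - 2) - 4*u^2 + 8*u*exp(2*u^2 + 4*u - 2) - 8*u + 6*exp(2*u^2 + 4*u - 2) - 2)*exp(-u^2 - 2*u + 1)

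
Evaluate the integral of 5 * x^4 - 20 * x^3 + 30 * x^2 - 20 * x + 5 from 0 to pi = 1 + (-1 + pi)^5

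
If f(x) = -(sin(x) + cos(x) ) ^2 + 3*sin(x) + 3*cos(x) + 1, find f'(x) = -2*cos(2*x) + 3*sqrt(2)*cos(x + pi/4)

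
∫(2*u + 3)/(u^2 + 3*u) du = log(-u*(u + 3)) + C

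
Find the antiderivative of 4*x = 2*x^2 + C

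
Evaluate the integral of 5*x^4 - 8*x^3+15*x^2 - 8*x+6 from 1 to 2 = 30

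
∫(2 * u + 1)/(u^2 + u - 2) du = log(3*u^2 + 3*u - 6) + C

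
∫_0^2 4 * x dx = 8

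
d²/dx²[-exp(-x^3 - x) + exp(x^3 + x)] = (9*x^4*exp(2*x^3 + 2*x) - 9*x^4 + 6*x^2*exp(2*x^3 + 2*x) - 6*x^2 + 6*x*exp(2*x^3 + 2*x) + 6*x + exp(2*x^3 + 2*x) - 1)*exp(-x^3 - x)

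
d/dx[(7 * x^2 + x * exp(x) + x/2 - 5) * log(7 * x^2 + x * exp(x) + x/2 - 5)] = x*exp(x)*log(7*x^2 + x*exp(x) + x/2 - 5) + x*exp(x) + 14*x*log(7*x^2 + x*exp(x) + x/2 - 5) + 14*x + exp(x)*log(7*x^2 + x*exp(x) + x/2 - 5) + exp(x) + log(7*x^2 + x*exp(x) + x/2 - 5)/2 + 1/2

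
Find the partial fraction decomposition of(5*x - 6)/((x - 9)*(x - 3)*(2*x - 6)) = -13/(24*(x - 3)) - 3/(4*(x - 3)^2) + 13/(24*(x - 9))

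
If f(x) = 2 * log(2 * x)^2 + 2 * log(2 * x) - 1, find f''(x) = (-4*log(x) - 4*log(2) + 2)/x^2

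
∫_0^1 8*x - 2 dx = 2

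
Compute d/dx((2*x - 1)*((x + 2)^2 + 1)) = 6*x^2 + 14*x + 6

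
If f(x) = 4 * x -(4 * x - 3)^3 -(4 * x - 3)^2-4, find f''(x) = 256 - 384*x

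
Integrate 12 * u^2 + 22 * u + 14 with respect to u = 4*u^3 + 11*u^2 + 14*u + C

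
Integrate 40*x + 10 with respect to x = 20*x^2 + 10*x + C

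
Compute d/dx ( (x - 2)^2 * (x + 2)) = 3*x^2 - 4*x - 4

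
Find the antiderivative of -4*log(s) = 4*s*(1 - log(s)) + C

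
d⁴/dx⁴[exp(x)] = exp(x)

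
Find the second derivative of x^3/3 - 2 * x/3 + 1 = 2*x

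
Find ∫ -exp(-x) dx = exp(-x) + C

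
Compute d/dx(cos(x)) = -sin(x)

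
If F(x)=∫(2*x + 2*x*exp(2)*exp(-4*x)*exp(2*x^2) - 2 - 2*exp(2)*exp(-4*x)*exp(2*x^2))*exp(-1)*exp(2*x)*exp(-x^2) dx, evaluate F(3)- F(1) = -exp(-4) + exp(4)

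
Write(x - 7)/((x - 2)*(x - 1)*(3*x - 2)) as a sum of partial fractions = -57/(4*(3*x - 2)) + 6/(x - 1) - 5/(4*(x - 2))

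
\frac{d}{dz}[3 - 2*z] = -2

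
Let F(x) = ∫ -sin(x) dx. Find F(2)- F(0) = -1 + cos(2)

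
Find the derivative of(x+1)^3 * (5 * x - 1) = 20*x^3 + 42*x^2 + 24*x + 2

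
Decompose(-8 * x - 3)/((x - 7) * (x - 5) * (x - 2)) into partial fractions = -19/(15*(x - 2)) + 43/(6*(x - 5)) - 59/(10*(x - 7))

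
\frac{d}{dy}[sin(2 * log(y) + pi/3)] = 2*cos(2*log(y) + pi/3)/y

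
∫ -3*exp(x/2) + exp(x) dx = (exp(x/2) - 3)^2 + C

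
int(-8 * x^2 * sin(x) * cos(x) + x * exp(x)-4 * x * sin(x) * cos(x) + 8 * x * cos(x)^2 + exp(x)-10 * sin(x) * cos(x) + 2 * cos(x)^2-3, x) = x*exp(x) - 3*x + (4*x^2 + 2*x + 5)*cos(x)^2 + C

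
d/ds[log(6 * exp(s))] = 1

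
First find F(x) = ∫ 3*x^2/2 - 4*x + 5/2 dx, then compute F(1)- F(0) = 1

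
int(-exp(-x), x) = exp(-x) + C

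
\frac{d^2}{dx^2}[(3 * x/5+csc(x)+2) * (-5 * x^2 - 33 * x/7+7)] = 5*x^2/sin(x) - 10*x^2/sin(x)^3 - 18*x + 33*x/(7*sin(x)) + 20*x*cos(x)/sin(x)^2 - 66*x/(7*sin(x)^3) - 898/35 - 17/sin(x) + 66*cos(x)/(7*sin(x)^2) + 14/sin(x)^3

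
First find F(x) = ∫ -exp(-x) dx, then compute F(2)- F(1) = -exp(-1) + exp(-2)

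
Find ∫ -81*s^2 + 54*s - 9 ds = -27*s^3 + 27*s^2 - 9*s + C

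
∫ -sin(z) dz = cos(z) + C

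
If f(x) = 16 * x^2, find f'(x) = 32*x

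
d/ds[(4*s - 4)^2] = 32*s - 32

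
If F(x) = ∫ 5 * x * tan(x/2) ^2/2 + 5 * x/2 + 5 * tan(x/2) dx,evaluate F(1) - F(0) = 5*tan(1/2)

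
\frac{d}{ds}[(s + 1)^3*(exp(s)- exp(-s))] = (s^3*exp(2*s) + s^3 + 6*s^2*exp(2*s) + 9*s*exp(2*s) - 3*s + 4*exp(2*s) - 2)*exp(-s)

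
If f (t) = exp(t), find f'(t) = exp(t)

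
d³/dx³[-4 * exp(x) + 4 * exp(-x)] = (-4*exp(2*x) - 4)*exp(-x)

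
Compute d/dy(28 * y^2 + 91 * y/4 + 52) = 56*y + 91/4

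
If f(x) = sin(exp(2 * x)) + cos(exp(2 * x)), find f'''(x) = 8*sqrt(2)*(-exp(4*x)*cos(exp(2*x) + pi/4) - 3*exp(2*x)*sin(exp(2*x) + pi/4) + cos(exp(2*x) + pi/4))*exp(2*x)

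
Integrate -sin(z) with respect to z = cos(z) + C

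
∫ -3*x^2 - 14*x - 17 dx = -x^3 - 7*x^2 - 17*x + C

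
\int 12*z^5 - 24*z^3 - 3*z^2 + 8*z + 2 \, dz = 2*z^6 - 6*z^4 - z^3 + 4*z^2 + 2*z + C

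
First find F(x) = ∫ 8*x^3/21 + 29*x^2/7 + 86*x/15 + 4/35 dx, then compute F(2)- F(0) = 364/15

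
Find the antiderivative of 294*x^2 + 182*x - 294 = 98*x^3 + 91*x^2 - 294*x + C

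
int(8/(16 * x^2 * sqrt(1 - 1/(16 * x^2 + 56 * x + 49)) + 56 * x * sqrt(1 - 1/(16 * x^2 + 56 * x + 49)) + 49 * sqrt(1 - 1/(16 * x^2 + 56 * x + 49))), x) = -2*acsc(4*x + 7) + C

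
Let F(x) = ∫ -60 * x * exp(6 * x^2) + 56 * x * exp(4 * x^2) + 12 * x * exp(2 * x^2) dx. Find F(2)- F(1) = -5*exp(24) - 7*exp(4) - 3*exp(2) + 5*exp(6) + 3*exp(8) + 7*exp(16)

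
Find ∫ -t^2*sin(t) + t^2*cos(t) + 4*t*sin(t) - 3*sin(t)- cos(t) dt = sqrt(2)*(t - 1)^2*sin(t + pi/4) + C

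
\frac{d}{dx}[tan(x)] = cos(x)^(-2)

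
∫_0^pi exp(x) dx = -1 + exp(pi)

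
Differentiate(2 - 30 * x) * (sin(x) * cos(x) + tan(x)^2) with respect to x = -60*x*sin(x)/cos(x)^3 - 30*x*cos(2*x) + 4*sin(x)/cos(x)^3 - 15*sin(2*x) + 2*cos(2*x) + 30 - 30/cos(x)^2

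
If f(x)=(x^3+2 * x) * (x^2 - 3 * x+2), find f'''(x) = 60*x^2 - 72*x + 24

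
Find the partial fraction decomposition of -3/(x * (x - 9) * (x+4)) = -3/(52*(x + 4)) - 1/(39*(x - 9)) + 1/(12*x)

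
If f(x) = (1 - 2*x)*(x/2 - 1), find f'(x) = 5/2 - 2*x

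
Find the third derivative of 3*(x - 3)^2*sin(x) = -3*x^2*cos(x) - 18*x*sin(x) + 18*x*cos(x) + 54*sin(x) - 9*cos(x)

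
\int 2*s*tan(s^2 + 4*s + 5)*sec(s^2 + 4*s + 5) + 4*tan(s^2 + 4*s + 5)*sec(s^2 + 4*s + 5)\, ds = sec((s + 2)^2 + 1) + C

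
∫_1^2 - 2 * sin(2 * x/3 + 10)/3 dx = -cos(32/3) + cos(34/3)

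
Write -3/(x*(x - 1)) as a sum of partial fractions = -3/(x - 1) + 3/x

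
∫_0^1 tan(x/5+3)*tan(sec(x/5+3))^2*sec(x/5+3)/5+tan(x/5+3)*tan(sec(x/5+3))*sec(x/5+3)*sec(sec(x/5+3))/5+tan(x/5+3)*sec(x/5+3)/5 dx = -sec(sec(3)) + tan(sec(16/5)) - tan(sec(3)) + sec(sec(16/5))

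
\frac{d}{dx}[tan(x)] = cos(x)^(-2)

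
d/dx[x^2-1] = 2*x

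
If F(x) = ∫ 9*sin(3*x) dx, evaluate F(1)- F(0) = 3 - 3*cos(3)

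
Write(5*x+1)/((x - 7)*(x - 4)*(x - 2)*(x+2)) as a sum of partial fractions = 1/(24*(x + 2)) + 11/(40*(x - 2)) - 7/(12*(x - 4)) + 4/(15*(x - 7))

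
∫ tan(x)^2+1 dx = tan(x) + C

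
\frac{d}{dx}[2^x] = 2^x*log(2)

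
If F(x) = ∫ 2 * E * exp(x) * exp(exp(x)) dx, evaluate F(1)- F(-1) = -2*exp(exp(-1) + 1) + 2*exp(1 + E)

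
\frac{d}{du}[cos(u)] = -sin(u)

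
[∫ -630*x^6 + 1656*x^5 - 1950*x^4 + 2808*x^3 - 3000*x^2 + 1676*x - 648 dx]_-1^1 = -4256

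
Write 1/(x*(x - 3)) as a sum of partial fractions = 1/(3*(x - 3)) - 1/(3*x)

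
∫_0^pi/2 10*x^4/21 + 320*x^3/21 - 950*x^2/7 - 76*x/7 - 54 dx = 2*(-4 + pi^2/28 + 7*pi/2)*(-3*pi^2/4 - 5 - pi + pi^3/24) - 40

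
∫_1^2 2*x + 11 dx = 14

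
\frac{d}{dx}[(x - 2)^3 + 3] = 3*x^2 - 12*x + 12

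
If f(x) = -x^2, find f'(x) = -2*x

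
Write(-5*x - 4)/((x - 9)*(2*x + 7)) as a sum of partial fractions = -27/(25*(2*x + 7)) - 49/(25*(x - 9))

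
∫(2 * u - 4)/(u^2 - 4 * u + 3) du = log((u - 2)^2 - 1) + C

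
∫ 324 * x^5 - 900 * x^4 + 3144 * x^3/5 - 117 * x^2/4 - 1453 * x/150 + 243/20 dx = 54*x^6 - 180*x^5 + 786*x^4/5 - 39*x^3/4 - 1453*x^2/300 + 243*x/20 + C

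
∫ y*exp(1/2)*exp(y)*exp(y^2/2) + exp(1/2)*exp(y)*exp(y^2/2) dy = exp((y + 1)^2/2) + C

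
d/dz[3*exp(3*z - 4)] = 9*exp(3*z - 4)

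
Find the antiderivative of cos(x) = sin(x) + C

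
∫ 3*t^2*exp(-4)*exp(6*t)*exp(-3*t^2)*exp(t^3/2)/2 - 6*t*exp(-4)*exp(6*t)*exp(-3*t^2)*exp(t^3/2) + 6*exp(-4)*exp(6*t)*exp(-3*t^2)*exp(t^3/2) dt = exp((t - 2)^3/2) + C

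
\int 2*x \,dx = x^2 + C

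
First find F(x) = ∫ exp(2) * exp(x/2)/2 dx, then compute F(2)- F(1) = -exp(5/2) + exp(3)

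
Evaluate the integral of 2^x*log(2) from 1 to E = -2 + 2^E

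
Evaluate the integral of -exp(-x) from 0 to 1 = -1 + exp(-1)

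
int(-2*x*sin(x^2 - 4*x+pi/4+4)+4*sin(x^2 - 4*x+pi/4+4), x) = cos((x - 2)^2 + pi/4) + C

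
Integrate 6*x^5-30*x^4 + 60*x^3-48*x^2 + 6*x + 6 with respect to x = x^6 - 6*x^5 + 15*x^4 - 16*x^3 + 3*x^2 + 6*x + C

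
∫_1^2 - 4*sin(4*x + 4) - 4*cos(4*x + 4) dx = -cos(8) - sin(12) + cos(12) + sin(8)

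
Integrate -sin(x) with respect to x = cos(x) + C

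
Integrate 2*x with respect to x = x^2 + C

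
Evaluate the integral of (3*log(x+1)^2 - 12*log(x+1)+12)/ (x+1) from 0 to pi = (-2 + log(1 + pi))^3 + 8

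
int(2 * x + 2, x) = x^2 + 2*x + C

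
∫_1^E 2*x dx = -1 + exp(2)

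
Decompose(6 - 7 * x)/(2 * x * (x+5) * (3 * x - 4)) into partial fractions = -15/(76*(3*x - 4)) + 41/(190*(x + 5)) - 3/(20*x)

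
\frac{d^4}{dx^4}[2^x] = 2^x*log(2)^4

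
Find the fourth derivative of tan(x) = 24*tan(x)^5 + 40*tan(x)^3 + 16*tan(x)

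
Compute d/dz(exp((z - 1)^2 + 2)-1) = 2*z*exp(z^2 - 2*z + 3) - 2*exp(z^2 - 2*z + 3)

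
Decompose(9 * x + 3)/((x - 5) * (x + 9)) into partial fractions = 39/(7*(x + 9)) + 24/(7*(x - 5))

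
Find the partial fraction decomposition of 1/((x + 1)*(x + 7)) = -1/(6*(x + 7)) + 1/(6*(x + 1))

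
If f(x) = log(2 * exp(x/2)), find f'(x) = 1/2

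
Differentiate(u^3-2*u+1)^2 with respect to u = 6*u^5 - 16*u^3 + 6*u^2 + 8*u - 4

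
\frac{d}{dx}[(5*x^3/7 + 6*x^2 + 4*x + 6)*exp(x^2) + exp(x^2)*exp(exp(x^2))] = 10*x^4*exp(x^2)/7 + 12*x^3*exp(x^2) + 71*x^2*exp(x^2)/7 + 24*x*exp(x^2) + 2*x*exp(x^2 + exp(x^2)) + 2*x*exp(2*x^2 + exp(x^2)) + 4*exp(x^2)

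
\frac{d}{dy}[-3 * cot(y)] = 3/sin(y)^2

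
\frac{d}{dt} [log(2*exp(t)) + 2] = 1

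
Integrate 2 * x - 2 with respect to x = x^2 - 2*x + C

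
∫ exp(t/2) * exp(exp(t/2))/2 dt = exp(exp(t/2)) + C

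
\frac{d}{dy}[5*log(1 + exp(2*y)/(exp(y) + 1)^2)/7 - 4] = 10*exp(2*y)/(14*exp(3*y) + 28*exp(2*y) + 21*exp(y) + 7)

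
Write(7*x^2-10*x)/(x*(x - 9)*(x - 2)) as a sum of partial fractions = -4/(7*(x - 2)) + 53/(7*(x - 9))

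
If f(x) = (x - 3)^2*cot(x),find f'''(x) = -6*x^2*cot(x)^4 - 8*x^2*cot(x)^2 - 2*x^2 + 36*x*cot(x)^4 + 12*x*cot(x)^3 + 48*x*cot(x)^2 + 12*x*cot(x) + 12*x - 54*cot(x)^4 - 36*cot(x)^3 - 78*cot(x)^2 - 36*cot(x) - 24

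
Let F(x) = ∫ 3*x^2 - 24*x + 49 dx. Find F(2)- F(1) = 20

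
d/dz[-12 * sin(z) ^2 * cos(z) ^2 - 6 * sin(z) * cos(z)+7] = -6*sin(4*z) - 6*cos(2*z)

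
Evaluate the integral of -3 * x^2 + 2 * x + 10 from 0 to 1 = 10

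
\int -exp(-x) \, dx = exp(-x) + C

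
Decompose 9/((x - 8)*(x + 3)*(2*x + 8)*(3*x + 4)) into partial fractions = -243/(2240*(3*x + 4)) - 3/(64*(x + 4)) + 9/(110*(x + 3)) + 3/(2464*(x - 8))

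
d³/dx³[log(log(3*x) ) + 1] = (2*log(x)^2 + 3*log(x) + 4*log(3)*log(x) + 2 + 2*log(3)^2 + 3*log(3))/(x^3*log(x)^3 + 3*x^3*log(3)*log(x)^2 + 3*x^3*log(3)^2*log(x) + x^3*log(3)^3)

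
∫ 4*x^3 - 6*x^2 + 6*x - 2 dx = x^4 - 2*x^3 + 3*x^2 - 2*x + C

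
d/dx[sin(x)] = cos(x)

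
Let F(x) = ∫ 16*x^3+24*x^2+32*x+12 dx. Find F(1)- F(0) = 40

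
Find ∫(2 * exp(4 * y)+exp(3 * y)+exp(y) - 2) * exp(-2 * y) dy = (exp(4*y) + exp(3*y) - exp(y) + 1)*exp(-2*y) + C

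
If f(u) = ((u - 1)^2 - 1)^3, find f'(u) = 6*u^5 - 30*u^4 + 48*u^3 - 24*u^2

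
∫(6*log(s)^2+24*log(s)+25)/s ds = 2*(log(s) + 2)^3 + log(s) + C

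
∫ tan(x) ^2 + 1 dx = tan(x) + C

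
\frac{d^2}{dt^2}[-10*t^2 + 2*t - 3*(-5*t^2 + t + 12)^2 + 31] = -900*t^2 + 180*t + 694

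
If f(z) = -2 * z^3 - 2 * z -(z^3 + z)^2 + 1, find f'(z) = -6*z^5 - 8*z^3 - 6*z^2 - 2*z - 2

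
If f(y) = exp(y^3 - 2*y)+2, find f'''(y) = 27*y^6*exp(y^3 - 2*y) - 54*y^4*exp(y^3 - 2*y) + 54*y^3*exp(y^3 - 2*y) + 36*y^2*exp(y^3 - 2*y) - 36*y*exp(y^3 - 2*y) - 2*exp(y^3 - 2*y)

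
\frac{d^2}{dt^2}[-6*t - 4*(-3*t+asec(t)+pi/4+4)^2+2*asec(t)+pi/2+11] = (-72*t^5*sqrt(1 - 1/t^2) + 72*t^3*sqrt(1 - 1/t^2) + 16*t^2*asec(t) + 4*pi*t^2 + 60*t^2 - 8*t*sqrt(1 - 1/t^2) - 24*t - 8*asec(t) - 30 - 2*pi)/(t^5*sqrt(1 - 1/t^2) - t^3*sqrt(1 - 1/t^2))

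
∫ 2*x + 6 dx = x^2 + 6*x + C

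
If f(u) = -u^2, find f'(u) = -2*u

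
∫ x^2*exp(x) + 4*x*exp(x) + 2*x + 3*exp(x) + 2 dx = (x + 1)^2*(exp(x) + 1) + C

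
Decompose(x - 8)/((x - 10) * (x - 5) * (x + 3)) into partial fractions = -11/(104*(x + 3)) + 3/(40*(x - 5)) + 2/(65*(x - 10))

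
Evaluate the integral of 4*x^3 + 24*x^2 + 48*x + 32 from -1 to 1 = 80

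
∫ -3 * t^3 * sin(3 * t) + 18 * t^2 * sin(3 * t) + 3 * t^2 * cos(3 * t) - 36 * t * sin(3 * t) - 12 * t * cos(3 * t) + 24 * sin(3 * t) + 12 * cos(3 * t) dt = (t - 2)^3*cos(3*t) + C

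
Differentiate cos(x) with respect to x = -sin(x)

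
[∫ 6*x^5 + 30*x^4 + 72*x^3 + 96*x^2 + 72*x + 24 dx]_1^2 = 875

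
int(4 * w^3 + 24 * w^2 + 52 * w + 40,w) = w^4 + 8*w^3 + 26*w^2 + 40*w + C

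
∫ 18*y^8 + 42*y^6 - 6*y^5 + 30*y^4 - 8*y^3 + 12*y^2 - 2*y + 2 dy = 2*y^9 + 6*y^7 - y^6 + 6*y^5 - 2*y^4 + 4*y^3 - y^2 + 2*y + C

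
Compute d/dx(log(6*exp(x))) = 1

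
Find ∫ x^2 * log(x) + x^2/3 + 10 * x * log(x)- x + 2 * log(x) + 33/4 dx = x*(-36*x + 4*(x^2 + 15*x + 6)*log(x) + 75)/12 + C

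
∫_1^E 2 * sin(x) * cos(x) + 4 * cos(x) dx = -(sin(1) + 2)^2 + (sin(E) + 2)^2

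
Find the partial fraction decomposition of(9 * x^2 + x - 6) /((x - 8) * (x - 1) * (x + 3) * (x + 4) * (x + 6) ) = 26/(49*(x + 6)) - 67/(60*(x + 4)) + 6/(11*(x + 3)) - 1/(245*(x - 1)) + 289/(6468*(x - 8))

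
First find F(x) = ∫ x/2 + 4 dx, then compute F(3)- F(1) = 10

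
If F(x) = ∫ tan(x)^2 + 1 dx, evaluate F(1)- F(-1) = 2*tan(1)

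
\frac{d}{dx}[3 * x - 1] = 3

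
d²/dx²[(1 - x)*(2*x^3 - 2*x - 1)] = -24*x^2 + 12*x + 4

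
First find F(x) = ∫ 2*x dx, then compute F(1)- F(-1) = 0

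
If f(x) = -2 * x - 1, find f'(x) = -2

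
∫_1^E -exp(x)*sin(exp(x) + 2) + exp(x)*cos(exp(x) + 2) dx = sqrt(2)*(sin(pi/4 + 2 + exp(E)) - sin(pi/4 + 2 + E))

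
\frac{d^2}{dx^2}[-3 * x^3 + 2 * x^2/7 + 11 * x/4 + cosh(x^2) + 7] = 4*x^2*cosh(x^2) - 18*x + 2*sinh(x^2) + 4/7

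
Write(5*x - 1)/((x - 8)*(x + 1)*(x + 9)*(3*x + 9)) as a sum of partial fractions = 23/(1224*(x + 9)) - 4/(99*(x + 3)) + 1/(72*(x + 1)) + 13/(1683*(x - 8))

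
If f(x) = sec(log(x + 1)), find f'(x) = tan(log(x + 1))*sec(log(x + 1))/(x + 1)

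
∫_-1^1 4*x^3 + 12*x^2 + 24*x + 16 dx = 40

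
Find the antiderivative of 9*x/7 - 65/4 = 9*x^2/14 - 65*x/4 + C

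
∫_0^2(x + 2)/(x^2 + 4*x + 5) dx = -log(5)/2 + log(17)/2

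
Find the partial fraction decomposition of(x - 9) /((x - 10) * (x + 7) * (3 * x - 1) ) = 39/(319*(3*x - 1)) - 8/(187*(x + 7)) + 1/(493*(x - 10))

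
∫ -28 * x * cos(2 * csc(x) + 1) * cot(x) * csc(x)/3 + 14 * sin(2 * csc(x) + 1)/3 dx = 14*x*sin(2*csc(x) + 1)/3 + C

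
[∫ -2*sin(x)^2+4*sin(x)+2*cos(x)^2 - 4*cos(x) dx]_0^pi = 8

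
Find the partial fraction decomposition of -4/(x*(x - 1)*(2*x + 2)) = -1/(x + 1) - 1/(x - 1) + 2/x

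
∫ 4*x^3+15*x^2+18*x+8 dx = x^4 + 5*x^3 + 9*x^2 + 8*x + C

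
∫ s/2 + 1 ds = s^2/4 + s + C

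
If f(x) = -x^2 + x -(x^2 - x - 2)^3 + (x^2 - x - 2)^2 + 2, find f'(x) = -6*x^5 + 15*x^4 + 16*x^3 - 39*x^2 - 20*x + 17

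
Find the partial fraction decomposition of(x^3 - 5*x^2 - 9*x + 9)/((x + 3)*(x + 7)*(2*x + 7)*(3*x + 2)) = 337/(2261*(3*x + 2)) - 509/(119*(2*x + 7)) + 129/(133*(x + 7)) + 9/(7*(x + 3))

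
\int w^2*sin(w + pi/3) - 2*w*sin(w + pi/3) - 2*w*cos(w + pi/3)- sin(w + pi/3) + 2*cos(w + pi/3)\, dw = (-w^2 + 2*w + 1)*cos(w + pi/3) + C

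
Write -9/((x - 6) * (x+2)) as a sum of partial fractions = 9/(8*(x + 2)) - 9/(8*(x - 6))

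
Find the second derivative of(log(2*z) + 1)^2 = (-2*log(z) - 2*log(2))/z^2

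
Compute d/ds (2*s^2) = 4*s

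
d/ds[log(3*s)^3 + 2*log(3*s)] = (3*log(s)^2 + 6*log(3)*log(s) + 2 + 3*log(3)^2)/s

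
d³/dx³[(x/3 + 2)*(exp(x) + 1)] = x*exp(x)/3 + 3*exp(x)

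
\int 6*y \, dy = 3*y^2 + C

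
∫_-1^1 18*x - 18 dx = -36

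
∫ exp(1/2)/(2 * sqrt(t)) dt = sqrt(t)*exp(1/2) + C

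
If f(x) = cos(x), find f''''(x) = cos(x)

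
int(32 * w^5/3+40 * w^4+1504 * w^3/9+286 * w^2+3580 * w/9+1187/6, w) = 16*w^6/9 + 8*w^5 + 376*w^4/9 + 286*w^3/3 + 1790*w^2/9 + 1187*w/6 + C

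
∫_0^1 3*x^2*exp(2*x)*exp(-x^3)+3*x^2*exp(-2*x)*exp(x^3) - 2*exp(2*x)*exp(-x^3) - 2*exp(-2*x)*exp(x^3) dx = -E + exp(-1)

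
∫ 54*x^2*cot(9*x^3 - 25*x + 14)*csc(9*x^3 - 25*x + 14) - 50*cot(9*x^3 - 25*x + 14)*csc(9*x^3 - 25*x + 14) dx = -2*csc(9*x^3 - 25*x + 14) + C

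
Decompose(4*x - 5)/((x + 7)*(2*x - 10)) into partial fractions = 11/(8*(x + 7)) + 5/(8*(x - 5))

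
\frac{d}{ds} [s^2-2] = 2*s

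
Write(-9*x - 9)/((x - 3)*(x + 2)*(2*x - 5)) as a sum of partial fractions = 14/(2*x - 5) + 1/(5*(x + 2)) - 36/(5*(x - 3))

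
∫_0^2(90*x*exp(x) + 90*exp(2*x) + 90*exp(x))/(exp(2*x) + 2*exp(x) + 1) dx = 180*exp(2)/(1 + exp(2))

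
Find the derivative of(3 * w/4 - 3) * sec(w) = 3*w*tan(w)*sec(w)/4 - 3*tan(w)*sec(w) + 3*sec(w)/4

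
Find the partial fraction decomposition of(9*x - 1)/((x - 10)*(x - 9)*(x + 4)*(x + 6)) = 11/(96*(x + 6)) - 37/(364*(x + 4)) - 16/(39*(x - 9)) + 89/(224*(x - 10))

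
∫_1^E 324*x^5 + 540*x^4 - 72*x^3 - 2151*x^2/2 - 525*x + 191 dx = -98 - E + 3*exp(2)/2 + 3*exp(3)/2 + 6*(-8 - 2*E + 3*exp(2) + 3*exp(3))^2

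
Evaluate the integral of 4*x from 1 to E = -2 + 2*exp(2)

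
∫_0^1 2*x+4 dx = 5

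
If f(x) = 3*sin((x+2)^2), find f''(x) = -12*x^2*sin(x^2 + 4*x + 4) - 48*x*sin(x^2 + 4*x + 4) - 48*sin(x^2 + 4*x + 4) + 6*cos(x^2 + 4*x + 4)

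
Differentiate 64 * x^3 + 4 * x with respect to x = 192*x^2 + 4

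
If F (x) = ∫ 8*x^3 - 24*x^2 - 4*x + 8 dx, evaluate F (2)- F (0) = -24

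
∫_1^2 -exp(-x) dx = -exp(-1) + exp(-2)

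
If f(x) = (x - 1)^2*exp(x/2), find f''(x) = x^2*exp(x/2)/4 + 3*x*exp(x/2)/2 + exp(x/2)/4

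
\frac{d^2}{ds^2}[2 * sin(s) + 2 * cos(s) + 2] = -2*sin(s) - 2*cos(s)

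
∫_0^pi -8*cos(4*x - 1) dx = 0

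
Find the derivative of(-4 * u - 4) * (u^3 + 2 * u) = -16*u^3 - 12*u^2 - 16*u - 8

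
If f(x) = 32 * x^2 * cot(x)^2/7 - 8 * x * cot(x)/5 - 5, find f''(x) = 192*x^2*cot(x)^4/7 + 256*x^2*cot(x)^2/7 + 64*x^2/7 - 1392*x*cot(x)^3/35 - 1392*x*cot(x)/35 + 432*cot(x)^2/35 + 16/5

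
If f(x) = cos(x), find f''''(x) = cos(x)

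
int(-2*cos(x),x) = -2*sin(x) + C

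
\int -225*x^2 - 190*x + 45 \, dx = -75*x^3 - 95*x^2 + 45*x + C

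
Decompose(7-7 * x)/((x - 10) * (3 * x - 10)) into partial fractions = 49/(20*(3*x - 10)) - 63/(20*(x - 10))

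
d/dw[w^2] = 2*w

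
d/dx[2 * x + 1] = 2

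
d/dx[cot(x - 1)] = -1/sin(x - 1)^2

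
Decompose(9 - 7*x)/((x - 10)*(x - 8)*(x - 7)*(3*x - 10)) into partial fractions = 387/(3080*(3*x - 10)) - 40/(33*(x - 7)) + 47/(28*(x - 8)) - 61/(120*(x - 10))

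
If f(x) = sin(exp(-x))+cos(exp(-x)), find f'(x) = -sqrt(2)*exp(-x)*sin(pi/4 - exp(-x))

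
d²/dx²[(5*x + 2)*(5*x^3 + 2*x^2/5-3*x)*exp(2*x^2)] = 400*x^6*exp(2*x^2) + 192*x^5*exp(2*x^2) + 3364*x^4*exp(2*x^2)/5 + 240*x^3*exp(2*x^2) + 16*x^2*exp(2*x^2) - 142*exp(2*x^2)/5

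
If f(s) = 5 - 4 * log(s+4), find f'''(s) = -8/(s^3 + 12*s^2 + 48*s + 64)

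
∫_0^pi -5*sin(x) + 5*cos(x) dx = -10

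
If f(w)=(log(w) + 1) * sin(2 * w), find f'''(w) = 2*(-4*w^3*log(w)*cos(2*w) - 4*w^3*cos(2*w) - 6*w^2*sin(2*w) - 3*w*cos(2*w) + sin(2*w))/w^3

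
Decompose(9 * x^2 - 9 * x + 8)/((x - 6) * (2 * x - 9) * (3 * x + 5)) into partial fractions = 432/(851*(3*x + 5)) - 599/(111*(2*x - 9)) + 278/(69*(x - 6))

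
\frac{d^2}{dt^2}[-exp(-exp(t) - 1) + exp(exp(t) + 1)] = (-exp(2*t) + exp(t) + exp(t + 2*exp(t) + 2) + exp(2*t + 2*exp(t) + 2))*exp(-exp(t) - 1)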